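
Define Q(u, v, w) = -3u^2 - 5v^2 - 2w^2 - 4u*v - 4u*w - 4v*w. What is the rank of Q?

3

The associated matrix is A = [[-3, -2, -2], [-2, -5, -2], [-2, -2, -2]].
Row-reducing A symmetrically gives the diagonal entries -3, -11/3, -6/11.
Counting signs: 3 negative.
The rank is the number of nonzero pivots: 3.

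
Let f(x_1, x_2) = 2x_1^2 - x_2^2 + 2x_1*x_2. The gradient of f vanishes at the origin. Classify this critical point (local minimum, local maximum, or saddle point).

saddle point

The Hessian at the origin is H = [[4, 2], [2, -2]].
det H = 4·-2 − (2)² = -12 < 0, so H is indefinite.
Therefore the origin is a saddle point.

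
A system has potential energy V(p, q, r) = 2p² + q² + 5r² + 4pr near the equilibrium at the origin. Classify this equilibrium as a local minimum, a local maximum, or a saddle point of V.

local minimum

The Hessian at the origin is H = [[4, 0, 4], [0, 2, 0], [4, 0, 10]].
Congruent diagonalization of H (simultaneous row and column reduction) yields pivots 4, 2, 6.
Counting signs: 3 positive.
H is positive definite, so the origin is a strict local minimum.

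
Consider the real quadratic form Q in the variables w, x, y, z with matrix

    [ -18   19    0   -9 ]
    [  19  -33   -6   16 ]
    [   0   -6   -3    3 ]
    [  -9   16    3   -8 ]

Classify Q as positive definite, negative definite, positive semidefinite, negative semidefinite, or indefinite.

negative definite

Leading principal minors: Δ_1 = -18, Δ_2 = 233, Δ_3 = -51, Δ_4 = 12.
The signs alternate starting with Δ_1 < 0, so by Sylvester's criterion Q is negative definite.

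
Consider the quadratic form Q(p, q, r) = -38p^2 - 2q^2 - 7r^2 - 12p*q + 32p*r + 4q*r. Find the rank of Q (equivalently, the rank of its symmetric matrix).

Write A = [[-38, -6, 16], [-6, -2, 2], [16, 2, -7]].
Row-reducing A symmetrically gives the diagonal entries -38, -20/19, 0.
So there are 2 negative, 1 zero pivots.
The rank is the number of nonzero pivots: 2.

2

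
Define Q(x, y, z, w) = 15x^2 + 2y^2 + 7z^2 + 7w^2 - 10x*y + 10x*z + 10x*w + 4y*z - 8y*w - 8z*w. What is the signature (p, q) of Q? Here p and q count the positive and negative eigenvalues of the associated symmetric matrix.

(3, 1)

Write A = [[15, -5, 5, 5], [-5, 2, 2, -4], [5, 2, 7, -4], [5, -4, -4, 7]].
Row-reducing A symmetrically gives the diagonal entries 15, 1/3, -35, 3/7.
That gives 3 positive, 1 negative pivots.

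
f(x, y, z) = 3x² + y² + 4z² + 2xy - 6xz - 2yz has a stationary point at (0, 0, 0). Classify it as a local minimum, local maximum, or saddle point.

local minimum

The Hessian at the origin is H = [[6, 2, -6], [2, 2, -2], [-6, -2, 8]].
Symmetric row and column elimination reduces H to a congruent diagonal form with pivots 6, 4/3, 2.
That gives 3 positive pivots.
H is positive definite, so the origin is a strict local minimum.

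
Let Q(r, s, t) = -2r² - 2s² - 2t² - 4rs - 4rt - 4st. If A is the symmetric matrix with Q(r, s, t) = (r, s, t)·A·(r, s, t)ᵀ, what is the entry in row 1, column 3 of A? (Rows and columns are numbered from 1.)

-2

The coefficient of r·t in Q is -4. For a symmetric A this equals A[1,3] + A[3,1] = 2·A[1,3].
So A[1,3] = -4/2 = -2.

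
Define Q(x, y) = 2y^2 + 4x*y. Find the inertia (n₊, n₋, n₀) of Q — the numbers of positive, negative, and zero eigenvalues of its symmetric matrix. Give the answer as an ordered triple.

The symmetric matrix is A = [[0, 2], [2, 2]].
By Sylvester's law of inertia any congruent diagonalization of A has 1 positive, 1 negative and 0 zero entries.

(1, 1, 0)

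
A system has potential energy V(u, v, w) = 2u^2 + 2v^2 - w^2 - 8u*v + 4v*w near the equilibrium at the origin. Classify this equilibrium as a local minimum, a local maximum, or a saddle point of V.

saddle point

The Hessian at the origin is H = [[4, -8, 0], [-8, 4, 4], [0, 4, -2]].
Congruent diagonalization of H (simultaneous row and column reduction) yields pivots 4, -12, -2/3.
So there are 1 positive, 2 negative pivots.
H is indefinite, so the origin is a saddle point.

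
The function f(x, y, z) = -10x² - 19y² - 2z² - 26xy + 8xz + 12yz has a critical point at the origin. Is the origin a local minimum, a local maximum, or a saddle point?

The Hessian at the origin is H = [[-20, -26, 8], [-26, -38, 12], [8, 12, -4]].
An LDLᵀ factorisation of H has diagonal entries -20, -21/5, -4/21.
Counting signs: 3 negative.
H is negative definite, so the origin is a strict local maximum.

local maximum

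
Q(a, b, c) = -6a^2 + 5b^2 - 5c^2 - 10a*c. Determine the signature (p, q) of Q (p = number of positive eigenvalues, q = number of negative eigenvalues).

(1, 2)

Write A = [[-6, 0, -5], [0, 5, 0], [-5, 0, -5]].
Congruent diagonalization of A (simultaneous row and column reduction) yields pivots -6, 5, -5/6.
That gives 1 positive, 2 negative pivots.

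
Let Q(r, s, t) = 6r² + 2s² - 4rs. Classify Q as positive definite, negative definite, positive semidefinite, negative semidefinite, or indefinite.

Write A = [[6, -2, 0], [-2, 2, 0], [0, 0, 0]].
Applying the same elementary operations to the rows and columns of A produces a congruent diagonal matrix with entries 6, 4/3, 0.
So there are 2 positive, 1 zero pivots.
Hence Q is positive semidefinite.

positive semidefinite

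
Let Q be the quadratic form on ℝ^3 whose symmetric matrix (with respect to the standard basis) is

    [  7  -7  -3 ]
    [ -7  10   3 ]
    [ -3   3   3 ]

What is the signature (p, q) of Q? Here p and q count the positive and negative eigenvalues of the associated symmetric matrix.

An LDLᵀ factorisation of A has diagonal entries 7, 3, 12/7.
That gives 3 positive pivots.

(3, 0)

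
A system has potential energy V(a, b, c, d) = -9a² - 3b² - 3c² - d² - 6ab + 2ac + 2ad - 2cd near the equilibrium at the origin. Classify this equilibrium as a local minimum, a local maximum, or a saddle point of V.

The Hessian at the origin is H = [[-18, -6, 2, 2], [-6, -6, 0, 0], [2, 0, -6, -2], [2, 0, -2, -2]].
Symmetric row and column elimination reduces H to a congruent diagonal form with pivots -18, -4, -17/3, -20/17.
Counting signs: 4 negative.
H is negative definite, so the origin is a strict local maximum.

local maximum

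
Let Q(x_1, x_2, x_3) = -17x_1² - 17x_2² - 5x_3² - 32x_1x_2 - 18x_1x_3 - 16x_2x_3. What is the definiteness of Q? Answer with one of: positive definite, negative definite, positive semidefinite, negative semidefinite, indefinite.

negative definite

The symmetric matrix of Q is A = [[-17, -16, -9], [-16, -17, -8], [-9, -8, -5]].
Leading principal minors: Δ_1 = -17, Δ_2 = 33, Δ_3 = -4.
The signs alternate starting with Δ_1 < 0, so by Sylvester's criterion Q is negative definite.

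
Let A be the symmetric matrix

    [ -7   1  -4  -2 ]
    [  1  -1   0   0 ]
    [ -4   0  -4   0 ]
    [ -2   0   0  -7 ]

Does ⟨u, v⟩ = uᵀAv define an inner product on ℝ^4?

Row-reducing A symmetrically gives the diagonal entries -7, -6/7, -4/3, -5.
That gives 4 negative pivots.
Hence Q is negative definite.
⟨·,·⟩ is an inner product exactly when A is positive definite.

no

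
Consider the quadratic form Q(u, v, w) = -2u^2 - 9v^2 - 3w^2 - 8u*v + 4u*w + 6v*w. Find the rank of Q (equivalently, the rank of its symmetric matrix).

2

The symmetric matrix is A = [[-2, -4, 2], [-4, -9, 3], [2, 3, -3]].
Applying the same elementary operations to the rows and columns of A produces a congruent diagonal matrix with entries -2, -1, 0.
So there are 2 negative, 1 zero pivots.
The rank is the number of nonzero pivots: 2.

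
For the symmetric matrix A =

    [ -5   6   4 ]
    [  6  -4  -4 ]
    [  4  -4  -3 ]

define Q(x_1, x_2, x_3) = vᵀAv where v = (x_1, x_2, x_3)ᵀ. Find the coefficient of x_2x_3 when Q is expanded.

-8

The coefficient of x_2x_3 is A[2,3] + A[3,2] = 2·(-4) = -8.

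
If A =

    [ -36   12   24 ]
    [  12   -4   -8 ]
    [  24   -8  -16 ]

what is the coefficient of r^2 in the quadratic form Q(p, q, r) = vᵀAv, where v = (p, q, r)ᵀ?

The coefficient of r^2 is the diagonal entry A[3,3] = -16.

-16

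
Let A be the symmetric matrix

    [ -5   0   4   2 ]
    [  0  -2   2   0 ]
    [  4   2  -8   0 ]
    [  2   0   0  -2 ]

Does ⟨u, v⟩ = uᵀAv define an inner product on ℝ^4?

no

An LDLᵀ factorisation of A has diagonal entries -5, -2, -14/5, -2/7.
Counting signs: 4 negative.
Hence Q is negative definite.
⟨·,·⟩ is an inner product exactly when A is positive definite.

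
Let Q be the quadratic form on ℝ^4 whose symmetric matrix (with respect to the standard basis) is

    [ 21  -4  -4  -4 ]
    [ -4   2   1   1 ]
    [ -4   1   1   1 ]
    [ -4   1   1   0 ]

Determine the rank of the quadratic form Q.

4

An LDLᵀ factorisation of A has diagonal entries 21, 26/21, 5/26, -1.
That gives 3 positive, 1 negative pivots.
The rank is the number of nonzero pivots: 4.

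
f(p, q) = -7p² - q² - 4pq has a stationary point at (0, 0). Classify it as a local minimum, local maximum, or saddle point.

The Hessian at the origin is H = [[-14, -4], [-4, -2]].
det H = -14·-2 − (-4)² = 12 > 0 and H[1,1] = -14 < 0, so H is negative definite.
Therefore the origin is a local maximum.

local maximum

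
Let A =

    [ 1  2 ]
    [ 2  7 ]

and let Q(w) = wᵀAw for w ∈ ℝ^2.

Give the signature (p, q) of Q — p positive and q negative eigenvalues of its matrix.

(2, 0)

Row-reducing A symmetrically gives the diagonal entries 1, 3.
Counting signs: 2 positive.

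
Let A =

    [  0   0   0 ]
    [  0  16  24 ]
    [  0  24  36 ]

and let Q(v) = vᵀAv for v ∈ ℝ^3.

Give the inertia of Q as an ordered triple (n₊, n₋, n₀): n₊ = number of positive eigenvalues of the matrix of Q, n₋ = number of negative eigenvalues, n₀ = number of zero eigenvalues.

Symmetric row and column elimination reduces A to a congruent diagonal form with pivots 0, 16, 0.
So there are 1 positive, 2 zero pivots.

(1, 0, 2)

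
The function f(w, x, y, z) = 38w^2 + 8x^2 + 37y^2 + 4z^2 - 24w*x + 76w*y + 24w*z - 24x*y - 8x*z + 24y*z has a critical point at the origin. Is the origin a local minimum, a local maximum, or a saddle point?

The Hessian at the origin is H = [[76, -24, 76, 24], [-24, 16, -24, -8], [76, -24, 74, 24], [24, -8, 24, 8]].
Row-reducing H symmetrically gives the diagonal entries 76, 160/19, -2, 2/5.
So there are 3 positive, 1 negative pivots.
H is indefinite, so the origin is a saddle point.

saddle point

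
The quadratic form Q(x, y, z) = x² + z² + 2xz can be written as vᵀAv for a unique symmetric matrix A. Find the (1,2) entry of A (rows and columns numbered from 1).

The coefficient of x·y in Q is 0. For a symmetric A this equals A[1,2] + A[2,1] = 2·A[1,2].
So A[1,2] = 0/2 = 0.

0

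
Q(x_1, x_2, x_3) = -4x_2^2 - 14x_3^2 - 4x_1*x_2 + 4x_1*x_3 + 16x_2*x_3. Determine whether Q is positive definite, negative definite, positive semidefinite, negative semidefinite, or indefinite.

indefinite

The symmetric matrix is A = [[0, -2, 2], [-2, -4, 8], [2, 8, -14]].
A is congruent to a diagonal matrix with 1 positive, 2 negative and 0 zero entries, so Q is indefinite.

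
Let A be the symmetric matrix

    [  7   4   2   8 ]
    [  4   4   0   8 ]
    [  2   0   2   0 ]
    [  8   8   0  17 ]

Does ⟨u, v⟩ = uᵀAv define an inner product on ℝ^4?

yes

Leading principal minors: Δ_1 = 7, Δ_2 = 12, Δ_3 = 8, Δ_4 = 8.
All leading principal minors are positive, so by Sylvester's criterion Q is positive definite.
⟨·,·⟩ is an inner product exactly when A is positive definite.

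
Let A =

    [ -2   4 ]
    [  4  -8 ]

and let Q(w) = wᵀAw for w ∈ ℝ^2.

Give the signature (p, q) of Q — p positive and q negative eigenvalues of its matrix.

Row-reducing A symmetrically gives the diagonal entries -2, 0.
That gives 1 negative, 1 zero pivots.

(0, 1)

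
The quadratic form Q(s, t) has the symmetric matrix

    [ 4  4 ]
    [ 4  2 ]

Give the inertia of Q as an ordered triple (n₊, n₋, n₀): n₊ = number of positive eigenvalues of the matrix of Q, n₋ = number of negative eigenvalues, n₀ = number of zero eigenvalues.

Row-reducing A symmetrically gives the diagonal entries 4, -2.
So there are 1 positive, 1 negative pivots.

(1, 1, 0)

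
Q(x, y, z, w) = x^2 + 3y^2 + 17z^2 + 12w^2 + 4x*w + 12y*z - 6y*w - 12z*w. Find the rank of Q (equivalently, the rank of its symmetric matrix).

Write A = [[1, 0, 0, 2], [0, 3, 6, -3], [0, 6, 17, -6], [2, -3, -6, 12]].
Row-reducing A symmetrically gives the diagonal entries 1, 3, 5, 5.
Counting signs: 4 positive.
The rank is the number of nonzero pivots: 4.

4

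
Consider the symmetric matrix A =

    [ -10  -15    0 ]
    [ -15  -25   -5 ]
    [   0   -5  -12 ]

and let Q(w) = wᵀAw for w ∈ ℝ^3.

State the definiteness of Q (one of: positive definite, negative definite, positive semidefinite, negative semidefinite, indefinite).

negative definite

Leading principal minors: Δ_1 = -10, Δ_2 = 25, Δ_3 = -50.
The signs alternate starting with Δ_1 < 0, so by Sylvester's criterion Q is negative definite.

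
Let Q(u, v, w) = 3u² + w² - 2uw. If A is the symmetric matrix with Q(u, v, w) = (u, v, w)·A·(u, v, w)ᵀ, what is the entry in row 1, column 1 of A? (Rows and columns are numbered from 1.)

3

The coefficient of u² in Q is 3, and that is exactly A[1,1].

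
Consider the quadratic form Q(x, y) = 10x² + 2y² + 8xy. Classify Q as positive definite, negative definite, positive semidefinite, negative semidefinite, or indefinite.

positive definite

The symmetric matrix of Q is [[10, 4], [4, 2]].
For the 2×2 matrix [[10, 4], [4, 2]]: det = 10·2 − (4)² = 4, trace = 12.
det > 0 so both eigenvalues share the sign of the trace; trace = 12 > 0 ⇒ both positive.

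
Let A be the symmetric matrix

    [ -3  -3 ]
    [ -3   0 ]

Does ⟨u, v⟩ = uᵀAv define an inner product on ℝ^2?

no

For the 2×2 matrix [[-3, -3], [-3, 0]]: det = -3·0 − (-3)² = -9, trace = -3.
det < 0 so the eigenvalues have opposite signs; the form is indefinite.
⟨·,·⟩ is an inner product exactly when A is positive definite.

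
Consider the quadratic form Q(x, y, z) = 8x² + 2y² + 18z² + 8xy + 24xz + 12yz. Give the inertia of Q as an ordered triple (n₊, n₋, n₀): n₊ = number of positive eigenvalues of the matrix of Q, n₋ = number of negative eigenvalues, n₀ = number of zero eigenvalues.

(1, 0, 2)

The symmetric matrix is A = [[8, 4, 12], [4, 2, 6], [12, 6, 18]].
Symmetric row and column elimination reduces A to a congruent diagonal form with pivots 8, 0, 0.
So there are 1 positive, 2 zero pivots.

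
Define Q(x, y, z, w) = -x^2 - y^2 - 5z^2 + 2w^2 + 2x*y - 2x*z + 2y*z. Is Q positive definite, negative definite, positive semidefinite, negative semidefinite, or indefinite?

Write A = [[-1, 1, -1, 0], [1, -1, 1, 0], [-1, 1, -5, 0], [0, 0, 0, 2]].
Congruent diagonalization of A (simultaneous row and column reduction) yields pivots -1, 0, -4, 2.
That gives 1 positive, 2 negative, 1 zero pivots.
Hence Q is indefinite.

indefinite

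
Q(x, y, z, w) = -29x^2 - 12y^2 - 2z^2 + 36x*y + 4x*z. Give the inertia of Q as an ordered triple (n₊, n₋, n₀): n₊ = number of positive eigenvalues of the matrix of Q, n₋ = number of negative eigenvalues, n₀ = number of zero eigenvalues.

(0, 2, 2)

The symmetric matrix is A = [[-29, 18, 2, 0], [18, -12, 0, 0], [2, 0, -2, 0], [0, 0, 0, 0]].
Row-reducing A symmetrically gives the diagonal entries -29, -24/29, 0, 0.
That gives 2 negative, 2 zero pivots.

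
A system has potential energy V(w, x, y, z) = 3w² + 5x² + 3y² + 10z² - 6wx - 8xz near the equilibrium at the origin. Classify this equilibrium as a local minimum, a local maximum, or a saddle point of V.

local minimum

The Hessian at the origin is H = [[6, -6, 0, 0], [-6, 10, 0, -8], [0, 0, 6, 0], [0, -8, 0, 20]].
Applying the same elementary operations to the rows and columns of H produces a congruent diagonal matrix with entries 6, 4, 6, 4.
Counting signs: 4 positive.
H is positive definite, so the origin is a strict local minimum.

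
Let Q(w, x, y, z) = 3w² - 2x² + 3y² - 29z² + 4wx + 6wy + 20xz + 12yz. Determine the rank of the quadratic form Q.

4

The symmetric matrix is A = [[3, 2, 3, 0], [2, -2, 0, 10], [3, 0, 3, 6], [0, 10, 6, -29]].
An LDLᵀ factorisation of A has diagonal entries 3, -10/3, 6/5, 1.
Counting signs: 3 positive, 1 negative.
The rank is the number of nonzero pivots: 4.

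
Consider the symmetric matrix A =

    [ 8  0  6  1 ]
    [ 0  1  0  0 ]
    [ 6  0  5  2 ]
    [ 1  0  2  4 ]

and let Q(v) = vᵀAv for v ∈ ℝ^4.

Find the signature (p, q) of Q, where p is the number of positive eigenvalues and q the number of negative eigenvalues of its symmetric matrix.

(4, 0)

Symmetric row and column elimination reduces A to a congruent diagonal form with pivots 8, 1, 1/2, 3/4.
Counting signs: 4 positive.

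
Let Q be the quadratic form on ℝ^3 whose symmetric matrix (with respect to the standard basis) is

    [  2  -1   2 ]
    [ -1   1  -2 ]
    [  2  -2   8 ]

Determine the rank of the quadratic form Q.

Applying the same elementary operations to the rows and columns of A produces a congruent diagonal matrix with entries 2, 1/2, 4.
So there are 3 positive pivots.
The rank is the number of nonzero pivots: 3.

3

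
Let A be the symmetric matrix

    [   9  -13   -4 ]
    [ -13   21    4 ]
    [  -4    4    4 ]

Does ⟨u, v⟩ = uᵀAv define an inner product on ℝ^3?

yes

Row-reducing A symmetrically gives the diagonal entries 9, 20/9, 4/5.
So there are 3 positive pivots.
Hence Q is positive definite.
⟨·,·⟩ is an inner product exactly when A is positive definite.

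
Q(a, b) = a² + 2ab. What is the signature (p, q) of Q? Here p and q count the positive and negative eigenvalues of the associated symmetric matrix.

(1, 1)

The associated matrix is A = [[1, 1], [1, 0]].
An LDLᵀ factorisation of A has diagonal entries 1, -1.
So there are 1 positive, 1 negative pivots.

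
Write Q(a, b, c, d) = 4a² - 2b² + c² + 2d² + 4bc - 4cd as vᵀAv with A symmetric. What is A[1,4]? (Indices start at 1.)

0

The coefficient of a·d in Q is 0. For a symmetric A this equals A[1,4] + A[4,1] = 2·A[1,4].
So A[1,4] = 0/2 = 0.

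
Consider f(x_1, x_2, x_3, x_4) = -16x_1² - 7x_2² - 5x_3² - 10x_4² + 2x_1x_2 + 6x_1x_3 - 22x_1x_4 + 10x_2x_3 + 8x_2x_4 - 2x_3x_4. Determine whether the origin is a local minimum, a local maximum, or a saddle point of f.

local maximum

The Hessian at the origin is H = [[-32, 2, 6, -22], [2, -14, 10, 8], [6, 10, -10, -2], [-22, 8, -2, -20]].
Row-reducing H symmetrically gives the diagonal entries -32, -111/8, -124/111, -15/31.
So there are 4 negative pivots.
H is negative definite, so the origin is a strict local maximum.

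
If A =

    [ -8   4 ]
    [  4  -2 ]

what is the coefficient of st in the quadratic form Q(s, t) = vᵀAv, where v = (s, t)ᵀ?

8

The coefficient of st is A[1,2] + A[2,1] = 2·4 = 8.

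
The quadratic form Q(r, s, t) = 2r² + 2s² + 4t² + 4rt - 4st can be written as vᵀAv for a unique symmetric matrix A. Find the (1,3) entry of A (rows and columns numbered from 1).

2

The coefficient of r·t in Q is 4. For a symmetric A this equals A[1,3] + A[3,1] = 2·A[1,3].
So A[1,3] = 4/2 = 2.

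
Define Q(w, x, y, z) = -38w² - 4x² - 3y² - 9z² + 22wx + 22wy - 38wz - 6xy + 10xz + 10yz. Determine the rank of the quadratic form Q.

4

The symmetric matrix is A = [[-38, 11, 11, -19], [11, -4, -3, 5], [11, -3, -3, 5], [-19, 5, 5, -9]].
Row-reducing A symmetrically gives the diagonal entries -38, -31/38, 7/31, -6/7.
Counting signs: 1 positive, 3 negative.
The rank is the number of nonzero pivots: 4.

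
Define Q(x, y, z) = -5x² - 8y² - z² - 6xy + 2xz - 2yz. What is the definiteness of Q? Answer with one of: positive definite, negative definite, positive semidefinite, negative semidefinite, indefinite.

negative definite

The associated matrix is A = [[-5, -3, 1], [-3, -8, -1], [1, -1, -1]].
An LDLᵀ factorisation of A has diagonal entries -5, -31/5, -12/31.
That gives 3 negative pivots.
Hence Q is negative definite.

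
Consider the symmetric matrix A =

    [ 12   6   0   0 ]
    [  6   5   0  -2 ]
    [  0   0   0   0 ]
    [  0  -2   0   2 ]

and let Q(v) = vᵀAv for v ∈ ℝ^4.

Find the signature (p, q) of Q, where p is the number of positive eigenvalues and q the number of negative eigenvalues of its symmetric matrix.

(2, 0)

Congruent diagonalization of A (simultaneous row and column reduction) yields pivots 12, 2, 0, 0.
So there are 2 positive, 2 zero pivots.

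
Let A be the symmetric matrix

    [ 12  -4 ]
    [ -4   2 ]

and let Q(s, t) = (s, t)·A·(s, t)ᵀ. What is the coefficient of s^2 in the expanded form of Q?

12

The coefficient of s^2 is the diagonal entry A[1,1] = 12.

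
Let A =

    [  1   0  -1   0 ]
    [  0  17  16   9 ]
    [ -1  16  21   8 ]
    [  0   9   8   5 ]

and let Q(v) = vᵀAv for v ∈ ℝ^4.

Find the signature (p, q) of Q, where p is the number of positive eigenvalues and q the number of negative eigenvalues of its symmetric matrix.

An LDLᵀ factorisation of A has diagonal entries 1, 17, 84/17, 4/21.
That gives 4 positive pivots.

(4, 0)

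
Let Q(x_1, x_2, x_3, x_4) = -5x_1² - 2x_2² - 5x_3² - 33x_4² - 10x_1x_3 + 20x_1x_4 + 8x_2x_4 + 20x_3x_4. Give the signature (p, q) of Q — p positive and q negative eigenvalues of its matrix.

(0, 3)

The associated matrix is A = [[-5, 0, -5, 10], [0, -2, 0, 4], [-5, 0, -5, 10], [10, 4, 10, -33]].
Applying the same elementary operations to the rows and columns of A produces a congruent diagonal matrix with entries -5, -2, 0, -5.
Counting signs: 3 negative, 1 zero.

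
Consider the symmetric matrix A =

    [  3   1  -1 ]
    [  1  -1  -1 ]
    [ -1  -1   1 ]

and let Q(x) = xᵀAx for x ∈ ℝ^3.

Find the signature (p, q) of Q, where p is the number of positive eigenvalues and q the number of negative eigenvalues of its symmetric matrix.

An LDLᵀ factorisation of A has diagonal entries 3, -4/3, 1.
That gives 2 positive, 1 negative pivots.

(2, 1)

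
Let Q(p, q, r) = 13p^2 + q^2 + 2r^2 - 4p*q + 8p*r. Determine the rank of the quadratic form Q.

3

The associated matrix is A = [[13, -2, 4], [-2, 1, 0], [4, 0, 2]].
Symmetric row and column elimination reduces A to a congruent diagonal form with pivots 13, 9/13, 2/9.
That gives 3 positive pivots.
The rank is the number of nonzero pivots: 3.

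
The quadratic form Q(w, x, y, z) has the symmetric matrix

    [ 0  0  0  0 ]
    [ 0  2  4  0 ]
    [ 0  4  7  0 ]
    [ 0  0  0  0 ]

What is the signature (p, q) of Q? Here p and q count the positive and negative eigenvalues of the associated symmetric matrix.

(1, 1)

Congruent diagonalization of A (simultaneous row and column reduction) yields pivots 0, 2, -1, 0.
Counting signs: 1 positive, 1 negative, 2 zero.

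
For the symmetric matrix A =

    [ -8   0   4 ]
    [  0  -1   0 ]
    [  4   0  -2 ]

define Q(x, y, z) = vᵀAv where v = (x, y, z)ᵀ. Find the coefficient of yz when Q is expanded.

0

The coefficient of yz is A[2,3] + A[3,2] = 2·0 = 0.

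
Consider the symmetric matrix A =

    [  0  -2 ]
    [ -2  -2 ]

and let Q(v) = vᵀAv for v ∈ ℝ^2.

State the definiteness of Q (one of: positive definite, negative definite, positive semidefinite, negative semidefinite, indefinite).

indefinite

For the 2×2 matrix [[0, -2], [-2, -2]]: det = 0·-2 − (-2)² = -4, trace = -2.
det < 0 so the eigenvalues have opposite signs; the form is indefinite.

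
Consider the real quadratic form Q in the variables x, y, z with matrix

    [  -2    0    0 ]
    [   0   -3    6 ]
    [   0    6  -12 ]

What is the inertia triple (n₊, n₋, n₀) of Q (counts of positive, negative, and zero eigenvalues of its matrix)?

Symmetric row and column elimination reduces A to a congruent diagonal form with pivots -2, -3, 0.
That gives 2 negative, 1 zero pivots.

(0, 2, 1)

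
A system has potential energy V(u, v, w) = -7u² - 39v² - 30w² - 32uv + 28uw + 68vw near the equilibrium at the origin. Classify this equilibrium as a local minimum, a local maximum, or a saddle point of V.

The Hessian at the origin is H = [[-14, -32, 28], [-32, -78, 68], [28, 68, -60]].
Symmetric row and column elimination reduces H to a congruent diagonal form with pivots -14, -34/7, -12/17.
Counting signs: 3 negative.
H is negative definite, so the origin is a strict local maximum.

local maximum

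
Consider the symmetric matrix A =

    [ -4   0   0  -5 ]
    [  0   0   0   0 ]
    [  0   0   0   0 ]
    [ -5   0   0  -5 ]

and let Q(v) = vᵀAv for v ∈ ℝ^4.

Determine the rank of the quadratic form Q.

Congruent diagonalization of A (simultaneous row and column reduction) yields pivots -4, 0, 0, 5/4.
That gives 1 positive, 1 negative, 2 zero pivots.
The rank is the number of nonzero pivots: 2.

2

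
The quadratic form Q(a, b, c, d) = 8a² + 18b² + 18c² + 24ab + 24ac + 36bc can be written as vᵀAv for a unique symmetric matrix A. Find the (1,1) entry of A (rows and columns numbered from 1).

The coefficient of a² in Q is 8, and that is exactly A[1,1].

8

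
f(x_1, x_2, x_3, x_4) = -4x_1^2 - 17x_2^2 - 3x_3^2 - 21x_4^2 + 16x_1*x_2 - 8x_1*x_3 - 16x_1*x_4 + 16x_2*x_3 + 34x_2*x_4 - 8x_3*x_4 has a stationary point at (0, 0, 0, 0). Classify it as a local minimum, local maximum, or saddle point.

The Hessian at the origin is H = [[-8, 16, -8, -16], [16, -34, 16, 34], [-8, 16, -6, -8], [-16, 34, -8, -42]].
Row-reducing H symmetrically gives the diagonal entries -8, -2, 2, -40.
Counting signs: 1 positive, 3 negative.
H is indefinite, so the origin is a saddle point.

saddle point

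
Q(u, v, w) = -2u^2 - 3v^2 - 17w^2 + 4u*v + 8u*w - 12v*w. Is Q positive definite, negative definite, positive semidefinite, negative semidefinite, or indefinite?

The symmetric matrix of Q is A = [[-2, 2, 4], [2, -3, -6], [4, -6, -17]].
Leading principal minors: Δ_1 = -2, Δ_2 = 2, Δ_3 = -10.
The signs alternate starting with Δ_1 < 0, so by Sylvester's criterion Q is negative definite.

negative definite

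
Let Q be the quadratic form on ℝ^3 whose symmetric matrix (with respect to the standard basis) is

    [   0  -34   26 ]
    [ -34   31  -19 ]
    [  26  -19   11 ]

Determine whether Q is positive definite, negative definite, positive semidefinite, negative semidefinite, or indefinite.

indefinite

A is congruent to a diagonal matrix with 2 positive, 1 negative and 0 zero entries, so Q is indefinite.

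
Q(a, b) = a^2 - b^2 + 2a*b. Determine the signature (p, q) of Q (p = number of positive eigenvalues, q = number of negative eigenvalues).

(1, 1)

The symmetric matrix is A = [[1, 1], [1, -1]].
An LDLᵀ factorisation of A has diagonal entries 1, -2.
Counting signs: 1 positive, 1 negative.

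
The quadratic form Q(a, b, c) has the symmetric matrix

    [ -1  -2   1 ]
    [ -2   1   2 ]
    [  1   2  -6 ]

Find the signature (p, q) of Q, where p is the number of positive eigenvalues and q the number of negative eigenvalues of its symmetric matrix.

(1, 2)

Symmetric row and column elimination reduces A to a congruent diagonal form with pivots -1, 5, -5.
That gives 1 positive, 2 negative pivots.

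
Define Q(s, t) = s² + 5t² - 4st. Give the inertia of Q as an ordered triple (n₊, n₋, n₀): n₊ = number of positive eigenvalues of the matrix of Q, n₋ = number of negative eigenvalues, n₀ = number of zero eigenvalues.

The associated matrix is A = [[1, -2], [-2, 5]].
Symmetric row and column elimination reduces A to a congruent diagonal form with pivots 1, 1.
Counting signs: 2 positive.

(2, 0, 0)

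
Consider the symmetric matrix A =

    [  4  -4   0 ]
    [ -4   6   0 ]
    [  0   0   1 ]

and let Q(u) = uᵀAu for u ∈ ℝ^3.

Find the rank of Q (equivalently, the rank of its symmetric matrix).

3

Congruent diagonalization of A (simultaneous row and column reduction) yields pivots 4, 2, 1.
Counting signs: 3 positive.
The rank is the number of nonzero pivots: 3.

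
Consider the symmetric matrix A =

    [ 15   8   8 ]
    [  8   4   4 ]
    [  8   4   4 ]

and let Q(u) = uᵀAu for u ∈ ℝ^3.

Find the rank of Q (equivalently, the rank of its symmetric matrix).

2

Congruent diagonalization of A (simultaneous row and column reduction) yields pivots 15, -4/15, 0.
That gives 1 positive, 1 negative, 1 zero pivots.
The rank is the number of nonzero pivots: 2.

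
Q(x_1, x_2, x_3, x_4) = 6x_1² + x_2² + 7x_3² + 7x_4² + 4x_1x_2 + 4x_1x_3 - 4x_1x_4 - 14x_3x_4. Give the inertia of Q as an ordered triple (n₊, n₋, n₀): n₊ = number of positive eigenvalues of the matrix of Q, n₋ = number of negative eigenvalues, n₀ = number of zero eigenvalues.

(3, 0, 1)

The symmetric matrix is A = [[6, 2, 2, -2], [2, 1, 0, 0], [2, 0, 7, -7], [-2, 0, -7, 7]].
Row-reducing A symmetrically gives the diagonal entries 6, 1/3, 5, 0.
That gives 3 positive, 1 zero pivots.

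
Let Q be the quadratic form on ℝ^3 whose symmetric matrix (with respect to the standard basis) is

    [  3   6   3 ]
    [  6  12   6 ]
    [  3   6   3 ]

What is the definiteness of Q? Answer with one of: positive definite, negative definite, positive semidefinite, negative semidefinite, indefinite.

positive semidefinite

Congruent diagonalization of A (simultaneous row and column reduction) yields pivots 3, 0, 0.
That gives 1 positive, 2 zero pivots.
Hence Q is positive semidefinite.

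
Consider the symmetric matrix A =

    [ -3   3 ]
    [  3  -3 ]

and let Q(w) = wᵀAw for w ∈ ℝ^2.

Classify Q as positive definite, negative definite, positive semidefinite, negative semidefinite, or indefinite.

negative semidefinite

Applying the same elementary operations to the rows and columns of A produces a congruent diagonal matrix with entries -3, 0.
That gives 1 negative, 1 zero pivots.
Hence Q is negative semidefinite.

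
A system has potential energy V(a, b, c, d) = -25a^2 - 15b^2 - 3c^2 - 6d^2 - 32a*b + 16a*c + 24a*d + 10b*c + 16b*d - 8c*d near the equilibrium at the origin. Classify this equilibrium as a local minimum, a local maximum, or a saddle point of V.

local maximum

The Hessian at the origin is H = [[-50, -32, 16, 24], [-32, -30, 10, 16], [16, 10, -6, -8], [24, 16, -8, -12]].
Symmetric row and column elimination reduces H to a congruent diagonal form with pivots -50, -238/25, -104/119, -4/13.
Counting signs: 4 negative.
H is negative definite, so the origin is a strict local maximum.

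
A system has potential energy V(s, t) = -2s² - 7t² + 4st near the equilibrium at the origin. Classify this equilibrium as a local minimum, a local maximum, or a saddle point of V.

The Hessian at the origin is H = [[-4, 4], [4, -14]].
det H = -4·-14 − (4)² = 40 > 0 and H[1,1] = -4 < 0, so H is negative definite.
Therefore the origin is a local maximum.

local maximum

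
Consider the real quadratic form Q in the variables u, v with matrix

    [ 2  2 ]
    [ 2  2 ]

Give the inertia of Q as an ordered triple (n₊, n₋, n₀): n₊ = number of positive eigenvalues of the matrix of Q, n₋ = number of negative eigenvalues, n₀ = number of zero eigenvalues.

Congruent diagonalization of A (simultaneous row and column reduction) yields pivots 2, 0.
So there are 1 positive, 1 zero pivots.

(1, 0, 1)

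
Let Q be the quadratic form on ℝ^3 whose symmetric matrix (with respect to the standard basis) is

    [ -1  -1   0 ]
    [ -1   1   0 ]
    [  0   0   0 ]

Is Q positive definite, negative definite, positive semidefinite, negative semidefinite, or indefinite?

indefinite

Symmetric row and column elimination reduces A to a congruent diagonal form with pivots -1, 2, 0.
So there are 1 positive, 1 negative, 1 zero pivots.
Hence Q is indefinite.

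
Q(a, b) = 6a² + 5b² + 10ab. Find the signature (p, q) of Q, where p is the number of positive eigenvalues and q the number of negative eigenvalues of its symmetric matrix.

The associated matrix is A = [[6, 5], [5, 5]].
Row-reducing A symmetrically gives the diagonal entries 6, 5/6.
That gives 2 positive pivots.

(2, 0)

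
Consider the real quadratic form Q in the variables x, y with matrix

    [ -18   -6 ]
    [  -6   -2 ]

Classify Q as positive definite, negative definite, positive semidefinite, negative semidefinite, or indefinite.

negative semidefinite

For the 2×2 matrix [[-18, -6], [-6, -2]]: det = -18·-2 − (-6)² = 0, trace = -20.
det = 0 so one eigenvalue is zero; the form is semidefinite with the sign of the trace.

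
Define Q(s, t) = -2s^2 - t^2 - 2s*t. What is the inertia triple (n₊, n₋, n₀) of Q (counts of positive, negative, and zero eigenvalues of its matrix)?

(0, 2, 0)

The symmetric matrix is A = [[-2, -1], [-1, -1]].
An LDLᵀ factorisation of A has diagonal entries -2, -1/2.
Counting signs: 2 negative.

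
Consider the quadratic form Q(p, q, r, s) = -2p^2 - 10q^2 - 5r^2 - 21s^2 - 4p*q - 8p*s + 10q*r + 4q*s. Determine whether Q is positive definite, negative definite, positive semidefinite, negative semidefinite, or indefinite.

negative definite

The symmetric matrix of Q is A = [[-2, -2, 0, -4], [-2, -10, 5, 2], [0, 5, -5, 0], [-4, 2, 0, -21]].
Leading principal minors: Δ_1 = -2, Δ_2 = 16, Δ_3 = -30, Δ_4 = 30.
The signs alternate starting with Δ_1 < 0, so by Sylvester's criterion Q is negative definite.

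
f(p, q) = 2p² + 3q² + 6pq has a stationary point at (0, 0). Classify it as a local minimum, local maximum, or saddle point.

The Hessian at the origin is H = [[4, 6], [6, 6]].
det H = 4·6 − (6)² = -12 < 0, so H is indefinite.
Therefore the origin is a saddle point.

saddle point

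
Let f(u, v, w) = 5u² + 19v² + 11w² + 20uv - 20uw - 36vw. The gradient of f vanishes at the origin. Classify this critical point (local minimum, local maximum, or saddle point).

The Hessian at the origin is H = [[10, 20, -20], [20, 38, -36], [-20, -36, 22]].
Symmetric row and column elimination reduces H to a congruent diagonal form with pivots 10, -2, -10.
So there are 1 positive, 2 negative pivots.
H is indefinite, so the origin is a saddle point.

saddle point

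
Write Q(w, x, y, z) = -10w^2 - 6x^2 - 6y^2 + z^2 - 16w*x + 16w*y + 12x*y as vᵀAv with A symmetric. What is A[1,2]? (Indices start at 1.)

The coefficient of w·x in Q is -16. For a symmetric A this equals A[1,2] + A[2,1] = 2·A[1,2].
So A[1,2] = -16/2 = -8.

-8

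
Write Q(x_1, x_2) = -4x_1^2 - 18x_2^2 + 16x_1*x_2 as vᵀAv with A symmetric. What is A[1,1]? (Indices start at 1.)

-4

The coefficient of x_1^2 in Q is -4, and that is exactly A[1,1].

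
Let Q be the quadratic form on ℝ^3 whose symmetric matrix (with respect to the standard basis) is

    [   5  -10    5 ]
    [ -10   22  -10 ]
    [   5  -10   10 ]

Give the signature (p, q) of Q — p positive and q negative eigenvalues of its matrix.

Congruent diagonalization of A (simultaneous row and column reduction) yields pivots 5, 2, 5.
Counting signs: 3 positive.

(3, 0)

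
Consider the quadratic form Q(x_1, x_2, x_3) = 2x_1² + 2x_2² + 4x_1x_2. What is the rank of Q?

1

The symmetric matrix is A = [[2, 2, 0], [2, 2, 0], [0, 0, 0]].
Row-reducing A symmetrically gives the diagonal entries 2, 0, 0.
So there are 1 positive, 2 zero pivots.
The rank is the number of nonzero pivots: 1.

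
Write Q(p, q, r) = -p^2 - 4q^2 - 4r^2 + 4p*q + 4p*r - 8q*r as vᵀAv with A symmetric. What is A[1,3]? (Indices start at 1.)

The coefficient of p·r in Q is 4. For a symmetric A this equals A[1,3] + A[3,1] = 2·A[1,3].
So A[1,3] = 4/2 = 2.

2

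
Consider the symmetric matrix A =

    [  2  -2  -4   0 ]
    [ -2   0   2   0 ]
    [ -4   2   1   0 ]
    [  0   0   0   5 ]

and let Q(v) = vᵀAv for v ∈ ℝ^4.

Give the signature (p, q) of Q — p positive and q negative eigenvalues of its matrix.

(2, 2)

Congruent diagonalization of A (simultaneous row and column reduction) yields pivots 2, -2, -5, 5.
Counting signs: 2 positive, 2 negative.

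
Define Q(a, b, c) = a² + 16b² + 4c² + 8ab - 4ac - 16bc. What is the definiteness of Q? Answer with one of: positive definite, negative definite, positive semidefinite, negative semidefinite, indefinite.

positive semidefinite

The associated matrix is A = [[1, 4, -2], [4, 16, -8], [-2, -8, 4]].
Row-reducing A symmetrically gives the diagonal entries 1, 0, 0.
So there are 1 positive, 2 zero pivots.
Hence Q is positive semidefinite.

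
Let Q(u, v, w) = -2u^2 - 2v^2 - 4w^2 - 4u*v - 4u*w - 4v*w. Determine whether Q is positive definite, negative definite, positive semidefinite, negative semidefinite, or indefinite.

Write A = [[-2, -2, -2], [-2, -2, -2], [-2, -2, -4]].
Row-reducing A symmetrically gives the diagonal entries -2, 0, -2.
Counting signs: 2 negative, 1 zero.
Hence Q is negative semidefinite.

negative semidefinite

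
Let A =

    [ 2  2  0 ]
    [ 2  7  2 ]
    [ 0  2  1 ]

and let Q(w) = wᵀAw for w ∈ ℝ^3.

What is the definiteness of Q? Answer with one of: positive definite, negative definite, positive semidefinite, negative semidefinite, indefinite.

positive definite

Leading principal minors: Δ_1 = 2, Δ_2 = 10, Δ_3 = 2.
All leading principal minors are positive, so by Sylvester's criterion Q is positive definite.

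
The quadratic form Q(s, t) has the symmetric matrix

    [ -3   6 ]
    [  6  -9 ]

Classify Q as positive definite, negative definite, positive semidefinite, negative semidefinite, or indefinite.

Congruent diagonalization of A (simultaneous row and column reduction) yields pivots -3, 3.
So there are 1 positive, 1 negative pivots.
Hence Q is indefinite.

indefinite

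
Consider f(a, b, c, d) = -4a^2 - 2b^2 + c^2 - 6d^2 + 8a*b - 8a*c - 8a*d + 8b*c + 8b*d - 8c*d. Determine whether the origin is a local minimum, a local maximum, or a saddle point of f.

The Hessian at the origin is H = [[-8, 8, -8, -8], [8, -4, 8, 8], [-8, 8, 2, -8], [-8, 8, -8, -12]].
Symmetric row and column elimination reduces H to a congruent diagonal form with pivots -8, 4, 10, -4.
So there are 2 positive, 2 negative pivots.
H is indefinite, so the origin is a saddle point.

saddle point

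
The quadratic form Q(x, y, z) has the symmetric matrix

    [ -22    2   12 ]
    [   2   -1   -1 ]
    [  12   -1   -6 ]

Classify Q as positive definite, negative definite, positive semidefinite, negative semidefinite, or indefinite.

Applying the same elementary operations to the rows and columns of A produces a congruent diagonal matrix with entries -22, -9/11, 5/9.
So there are 1 positive, 2 negative pivots.
Hence Q is indefinite.

indefinite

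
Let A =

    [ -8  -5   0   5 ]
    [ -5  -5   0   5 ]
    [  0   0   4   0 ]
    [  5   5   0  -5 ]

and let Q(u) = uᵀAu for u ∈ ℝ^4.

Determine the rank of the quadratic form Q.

3

Symmetric row and column elimination reduces A to a congruent diagonal form with pivots -8, -15/8, 4, 0.
Counting signs: 1 positive, 2 negative, 1 zero.
The rank is the number of nonzero pivots: 3.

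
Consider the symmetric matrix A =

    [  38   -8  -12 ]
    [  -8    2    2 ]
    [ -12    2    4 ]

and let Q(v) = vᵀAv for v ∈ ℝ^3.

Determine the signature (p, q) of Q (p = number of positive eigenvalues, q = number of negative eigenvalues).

(2, 1)

An LDLᵀ factorisation of A has diagonal entries 38, 6/19, -2/3.
Counting signs: 2 positive, 1 negative.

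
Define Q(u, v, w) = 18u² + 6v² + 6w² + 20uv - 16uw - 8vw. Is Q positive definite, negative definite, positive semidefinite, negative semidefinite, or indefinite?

positive definite

The symmetric matrix of Q is A = [[18, 10, -8], [10, 6, -4], [-8, -4, 6]].
Leading principal minors: Δ_1 = 18, Δ_2 = 8, Δ_3 = 16.
All leading principal minors are positive, so by Sylvester's criterion Q is positive definite.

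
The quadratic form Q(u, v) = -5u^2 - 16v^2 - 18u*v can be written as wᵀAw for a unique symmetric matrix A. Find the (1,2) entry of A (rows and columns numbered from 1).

-9

The coefficient of u·v in Q is -18. For a symmetric A this equals A[1,2] + A[2,1] = 2·A[1,2].
So A[1,2] = -18/2 = -9.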